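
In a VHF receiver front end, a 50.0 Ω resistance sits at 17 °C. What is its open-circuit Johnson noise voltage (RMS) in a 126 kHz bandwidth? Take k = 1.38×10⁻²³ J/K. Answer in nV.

T = 17 °C + 273.15 = 290.15 K
V_n = √(4kTRB)
4kTRB = 4 × 1.38×10⁻²³ × 290.15 × 5.00×10¹ × 1.26×10⁵ = 1.01×10⁻¹³ V²
V_n = √(1.01×10⁻¹³) = 3.18×10⁻⁷ V = 318 nV

318 nV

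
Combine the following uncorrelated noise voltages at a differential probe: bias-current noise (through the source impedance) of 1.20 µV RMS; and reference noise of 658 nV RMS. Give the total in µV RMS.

1.37 µV

Uncorrelated sources add in power (mean-square): V_tot = √(ΣV_i²)
V_tot = √[(1.20×10⁻⁶)² + (6.58×10⁻⁷)²] = 1.37×10⁻⁶ V = 1.37 µV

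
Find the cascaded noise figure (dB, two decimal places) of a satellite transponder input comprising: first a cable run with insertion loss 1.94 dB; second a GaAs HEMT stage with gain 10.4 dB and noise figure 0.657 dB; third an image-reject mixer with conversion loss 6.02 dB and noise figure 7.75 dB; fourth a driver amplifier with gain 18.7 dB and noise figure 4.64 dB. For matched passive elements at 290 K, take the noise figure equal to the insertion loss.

Convert to linear (a loss of L dB is a gain of −L dB): F_i = 10^(NF_i/10), G_i = 10^(G_i,dB/10)
  Stage 1: F_1 = 10^(1.94/10) = 1.563, G_1 = 10^(−1.94/10) = 0.6397
  Stage 2: F_2 = 10^(0.657/10) = 1.163, G_2 = 10^(10.4/10) = 10.96
  Stage 3: F_3 = 10^(7.75/10) = 5.957, G_3 = 10^(−6.02/10) = 0.2500
  Stage 4: F_4 = 10^(4.64/10) = 2.911, G_4 = 10^(18.7/10) = 74.13
Friis cascade:
  F = 1.563 + (1.163 − 1)/0.6397 + (5.957 − 1)/7.015 + (2.911 − 1)/1.754 = 3.614
NF = 10 log₁₀(3.614) = 5.58 dB

5.58 dB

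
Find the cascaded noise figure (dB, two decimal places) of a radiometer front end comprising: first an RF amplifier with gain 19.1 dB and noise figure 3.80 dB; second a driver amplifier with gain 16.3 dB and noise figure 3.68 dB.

Convert to linear (a loss of L dB is a gain of −L dB): F_i = 10^(NF_i/10), G_i = 10^(G_i,dB/10)
  Stage 1: F_1 = 10^(3.80/10) = 2.399, G_1 = 10^(19.1/10) = 81.28
  Stage 2: F_2 = 10^(3.68/10) = 2.333, G_2 = 10^(16.3/10) = 42.66
Friis cascade:
  F = 2.399 + (2.333 − 1)/81.28 = 2.415
NF = 10 log₁₀(2.415) = 3.83 dB

3.83 dB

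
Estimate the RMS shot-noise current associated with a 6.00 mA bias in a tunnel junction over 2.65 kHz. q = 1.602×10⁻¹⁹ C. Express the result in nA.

2.26 nA

I_n = √(2qI·B)
2qI·B = 2 × 1.602×10⁻¹⁹ × 6.00×10⁻³ × 2.65×10³ = 5.09×10⁻¹⁸ A²
I_n = √(5.09×10⁻¹⁸) = 2.26×10⁻⁹ A = 2.26 nA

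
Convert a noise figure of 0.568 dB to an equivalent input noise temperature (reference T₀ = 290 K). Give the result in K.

F = 10^(0.568/10) = 1.13972
T_e = (F − 1)·T₀ = (1.13972 − 1) × 290 = 40.5 K

40.5 K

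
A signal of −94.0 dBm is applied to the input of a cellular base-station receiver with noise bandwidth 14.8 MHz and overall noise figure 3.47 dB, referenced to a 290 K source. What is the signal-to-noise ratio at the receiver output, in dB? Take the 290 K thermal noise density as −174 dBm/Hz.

4.8 dB

Noise floor: N = −174 + 10 log₁₀(B) + NF
10 log₁₀(1.48×10⁷) = 71.7 dB
N = −174 + 71.7 + 3.47 = −98.83 dBm
SNR = P_sig − N = −94.0 − (−98.83) = 4.83 dB → 4.8 dB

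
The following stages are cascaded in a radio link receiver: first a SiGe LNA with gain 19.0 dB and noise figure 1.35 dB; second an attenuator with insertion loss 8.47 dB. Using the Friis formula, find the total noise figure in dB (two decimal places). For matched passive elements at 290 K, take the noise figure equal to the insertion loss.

1.59 dB

Convert to linear (a loss of L dB is a gain of −L dB): F_i = 10^(NF_i/10), G_i = 10^(G_i,dB/10)
  Stage 1: F_1 = 10^(1.35/10) = 1.365, G_1 = 10^(19.0/10) = 79.43
  Stage 2: F_2 = 10^(8.47/10) = 7.031, G_2 = 10^(−8.47/10) = 0.1422
Friis cascade:
  F = 1.365 + (7.031 − 1)/79.43 = 1.441
NF = 10 log₁₀(1.441) = 1.59 dB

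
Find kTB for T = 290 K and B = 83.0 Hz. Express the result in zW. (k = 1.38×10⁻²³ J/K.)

332 zW

P_n = kTB = 1.38×10⁻²³ × 290 × 8.30×10¹ = 3.32×10⁻¹⁹ W = 332 zW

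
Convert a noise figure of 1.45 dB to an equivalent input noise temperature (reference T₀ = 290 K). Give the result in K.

115 K

F = 10^(1.45/10) = 1.39637
T_e = (F − 1)·T₀ = (1.39637 − 1) × 290 = 115 K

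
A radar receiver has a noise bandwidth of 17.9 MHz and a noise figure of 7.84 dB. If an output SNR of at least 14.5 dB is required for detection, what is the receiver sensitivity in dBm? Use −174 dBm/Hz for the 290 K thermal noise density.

−79.1 dBm

Sensitivity = −174 + 10 log₁₀(B) + NF + SNR_min
= −174 + 72.53 + 7.84 + 14.5
= −79.13 dBm → −79.1 dBm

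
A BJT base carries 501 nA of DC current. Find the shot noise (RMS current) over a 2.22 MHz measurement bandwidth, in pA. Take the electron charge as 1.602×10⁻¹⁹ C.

597 pA

I_n = √(2qI·B)
2qI·B = 2 × 1.602×10⁻¹⁹ × 5.01×10⁻⁷ × 2.22×10⁶ = 3.56×10⁻¹⁹ A²
I_n = √(3.56×10⁻¹⁹) = 5.97×10⁻¹⁰ A = 597 pA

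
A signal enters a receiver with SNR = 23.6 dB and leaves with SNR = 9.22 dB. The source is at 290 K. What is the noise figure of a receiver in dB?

NF (dB) = SNR_in(dB) − SNR_out(dB) when the source is at T₀
NF = 23.6 − 9.22 = 14.38 dB

14.38 dB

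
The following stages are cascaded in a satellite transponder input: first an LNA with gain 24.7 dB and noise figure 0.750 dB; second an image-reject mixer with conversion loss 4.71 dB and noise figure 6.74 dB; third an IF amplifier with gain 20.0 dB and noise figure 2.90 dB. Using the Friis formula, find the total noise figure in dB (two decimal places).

0.83 dB

Convert to linear (a loss of L dB is a gain of −L dB): F_i = 10^(NF_i/10), G_i = 10^(G_i,dB/10)
  Stage 1: F_1 = 10^(0.750/10) = 1.189, G_1 = 10^(24.7/10) = 295.1
  Stage 2: F_2 = 10^(6.74/10) = 4.721, G_2 = 10^(−4.71/10) = 0.3381
  Stage 3: F_3 = 10^(2.90/10) = 1.950, G_3 = 10^(20.0/10) = 100.0
Friis cascade:
  F = 1.189 + (4.721 − 1)/295.1 + (1.950 − 1)/99.77 = 1.211
NF = 10 log₁₀(1.211) = 0.83 dB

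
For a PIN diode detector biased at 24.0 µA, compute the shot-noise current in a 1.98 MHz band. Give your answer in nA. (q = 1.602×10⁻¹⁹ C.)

I_n = √(2qI·B)
2qI·B = 2 × 1.602×10⁻¹⁹ × 2.40×10⁻⁵ × 1.98×10⁶ = 1.52×10⁻¹⁷ A²
I_n = √(1.52×10⁻¹⁷) = 3.90×10⁻⁹ A = 3.90 nA

3.90 nA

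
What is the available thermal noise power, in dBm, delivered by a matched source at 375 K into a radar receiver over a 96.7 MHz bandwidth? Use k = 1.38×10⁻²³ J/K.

P_n = kTB = 1.38×10⁻²³ × 375 × 9.67×10⁷ = 5.00×10⁻¹³ W
In dBm: 10 log₁₀(5.00×10⁻¹³ / 10⁻³) = −93.0 dBm

−93.0 dBm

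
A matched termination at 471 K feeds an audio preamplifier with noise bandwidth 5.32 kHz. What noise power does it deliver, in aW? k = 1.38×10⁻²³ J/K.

P_n = kTB = 1.38×10⁻²³ × 471 × 5.32×10³ = 3.46×10⁻¹⁷ W = 34.6 aW

34.6 aW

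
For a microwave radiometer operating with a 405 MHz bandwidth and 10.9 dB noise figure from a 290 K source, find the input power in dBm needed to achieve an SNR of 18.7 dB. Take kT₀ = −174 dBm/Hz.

Sensitivity = −174 + 10 log₁₀(B) + NF + SNR_min
= −174 + 86.07 + 10.9 + 18.7
= −58.33 dBm → −58.3 dBm

−58.3 dBm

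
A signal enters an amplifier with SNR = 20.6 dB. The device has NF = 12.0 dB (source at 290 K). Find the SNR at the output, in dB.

8.6 dB

By definition F = SNR_in/SNR_out, so in dB: SNR_out = SNR_in − NF
SNR_out = 20.6 − 12.0 = 8.6 dB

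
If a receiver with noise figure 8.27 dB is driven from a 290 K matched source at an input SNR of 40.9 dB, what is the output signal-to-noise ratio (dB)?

32.63 dB

By definition F = SNR_in/SNR_out, so in dB: SNR_out = SNR_in − NF
SNR_out = 40.9 − 8.27 = 32.63 dB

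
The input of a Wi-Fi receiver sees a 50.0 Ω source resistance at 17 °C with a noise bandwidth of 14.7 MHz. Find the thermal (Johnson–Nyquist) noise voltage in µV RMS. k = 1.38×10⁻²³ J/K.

T = 17 °C + 273.15 = 290.15 K
V_n = √(4kTRB)
4kTRB = 4 × 1.38×10⁻²³ × 290.15 × 5.00×10¹ × 1.47×10⁷ = 1.18×10⁻¹¹ V²
V_n = √(1.18×10⁻¹¹) = 3.43×10⁻⁶ V = 3.43 µV

3.43 µV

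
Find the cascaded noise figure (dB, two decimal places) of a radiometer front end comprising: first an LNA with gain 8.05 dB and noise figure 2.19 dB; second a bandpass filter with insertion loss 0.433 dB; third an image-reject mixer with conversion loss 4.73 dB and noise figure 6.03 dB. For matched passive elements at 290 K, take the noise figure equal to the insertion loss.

3.41 dB

Convert to linear (a loss of L dB is a gain of −L dB): F_i = 10^(NF_i/10), G_i = 10^(G_i,dB/10)
  Stage 1: F_1 = 10^(2.19/10) = 1.656, G_1 = 10^(8.05/10) = 6.383
  Stage 2: F_2 = 10^(0.433/10) = 1.105, G_2 = 10^(−0.433/10) = 0.9051
  Stage 3: F_3 = 10^(6.03/10) = 4.009, G_3 = 10^(−4.73/10) = 0.3365
Friis cascade:
  F = 1.656 + (1.105 − 1)/6.383 + (4.009 − 1)/5.777 = 2.193
NF = 10 log₁₀(2.193) = 3.41 dB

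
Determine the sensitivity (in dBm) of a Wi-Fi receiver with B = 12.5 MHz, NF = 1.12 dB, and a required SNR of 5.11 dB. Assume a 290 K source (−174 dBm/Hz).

−96.8 dBm

Sensitivity = −174 + 10 log₁₀(B) + NF + SNR_min
= −174 + 70.97 + 1.12 + 5.11
= −96.80 dBm → −96.8 dBm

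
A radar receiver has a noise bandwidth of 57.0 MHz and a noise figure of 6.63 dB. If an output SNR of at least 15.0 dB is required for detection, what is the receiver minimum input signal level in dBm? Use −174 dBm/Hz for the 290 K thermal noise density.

Sensitivity = −174 + 10 log₁₀(B) + NF + SNR_min
= −174 + 77.56 + 6.63 + 15.0
= −74.81 dBm → −74.8 dBm

−74.8 dBm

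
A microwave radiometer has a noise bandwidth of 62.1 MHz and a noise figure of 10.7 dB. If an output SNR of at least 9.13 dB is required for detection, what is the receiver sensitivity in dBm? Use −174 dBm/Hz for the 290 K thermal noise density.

−76.2 dBm

Sensitivity = −174 + 10 log₁₀(B) + NF + SNR_min
= −174 + 77.93 + 10.7 + 9.13
= −76.24 dBm → −76.2 dBm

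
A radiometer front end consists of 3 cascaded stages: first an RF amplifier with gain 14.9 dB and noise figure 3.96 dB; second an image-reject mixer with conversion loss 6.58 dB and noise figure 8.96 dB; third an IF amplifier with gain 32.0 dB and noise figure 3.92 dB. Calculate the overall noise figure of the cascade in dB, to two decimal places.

Convert to linear (a loss of L dB is a gain of −L dB): F_i = 10^(NF_i/10), G_i = 10^(G_i,dB/10)
  Stage 1: F_1 = 10^(3.96/10) = 2.489, G_1 = 10^(14.9/10) = 30.90
  Stage 2: F_2 = 10^(8.96/10) = 7.870, G_2 = 10^(−6.58/10) = 0.2198
  Stage 3: F_3 = 10^(3.92/10) = 2.466, G_3 = 10^(32.0/10) = 1585
Friis cascade:
  F = 2.489 + (7.870 − 1)/30.90 + (2.466 − 1)/6.792 = 2.927
NF = 10 log₁₀(2.927) = 4.66 dB

4.66 dB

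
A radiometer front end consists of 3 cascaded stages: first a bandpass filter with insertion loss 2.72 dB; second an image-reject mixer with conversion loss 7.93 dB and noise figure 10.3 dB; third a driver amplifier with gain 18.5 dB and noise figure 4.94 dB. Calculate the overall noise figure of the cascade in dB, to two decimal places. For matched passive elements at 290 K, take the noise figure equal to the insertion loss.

Convert to linear (a loss of L dB is a gain of −L dB): F_i = 10^(NF_i/10), G_i = 10^(G_i,dB/10)
  Stage 1: F_1 = 10^(2.72/10) = 1.871, G_1 = 10^(−2.72/10) = 0.5346
  Stage 2: F_2 = 10^(10.3/10) = 10.72, G_2 = 10^(−7.93/10) = 0.1611
  Stage 3: F_3 = 10^(4.94/10) = 3.119, G_3 = 10^(18.5/10) = 70.79
Friis cascade:
  F = 1.871 + (10.72 − 1)/0.5346 + (3.119 − 1)/0.08610 = 44.65
NF = 10 log₁₀(44.65) = 16.50 dB

16.50 dB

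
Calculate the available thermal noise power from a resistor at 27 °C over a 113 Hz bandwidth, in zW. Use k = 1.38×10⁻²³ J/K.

468 zW

T = 27 °C + 273.15 = 300.15 K
P_n = kTB = 1.38×10⁻²³ × 300.15 × 1.13×10² = 4.68×10⁻¹⁹ W = 468 zW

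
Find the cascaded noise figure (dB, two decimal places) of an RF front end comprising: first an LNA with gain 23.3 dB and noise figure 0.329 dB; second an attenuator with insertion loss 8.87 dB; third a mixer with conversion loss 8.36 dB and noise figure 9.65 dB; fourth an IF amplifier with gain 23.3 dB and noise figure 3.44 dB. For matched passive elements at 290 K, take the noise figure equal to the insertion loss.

Convert to linear (a loss of L dB is a gain of −L dB): F_i = 10^(NF_i/10), G_i = 10^(G_i,dB/10)
  Stage 1: F_1 = 10^(0.329/10) = 1.079, G_1 = 10^(23.3/10) = 213.8
  Stage 2: F_2 = 10^(8.87/10) = 7.709, G_2 = 10^(−8.87/10) = 0.1297
  Stage 3: F_3 = 10^(9.65/10) = 9.226, G_3 = 10^(−8.36/10) = 0.1459
  Stage 4: F_4 = 10^(3.44/10) = 2.208, G_4 = 10^(23.3/10) = 213.8
Friis cascade:
  F = 1.079 + (7.709 − 1)/213.8 + (9.226 − 1)/27.73 + (2.208 − 1)/4.046 = 1.705
NF = 10 log₁₀(1.705) = 2.32 dB

2.32 dB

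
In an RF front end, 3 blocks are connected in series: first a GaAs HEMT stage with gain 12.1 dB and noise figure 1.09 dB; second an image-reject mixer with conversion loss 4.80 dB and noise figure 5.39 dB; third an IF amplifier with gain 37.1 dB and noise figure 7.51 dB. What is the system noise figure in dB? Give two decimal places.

Convert to linear (a loss of L dB is a gain of −L dB): F_i = 10^(NF_i/10), G_i = 10^(G_i,dB/10)
  Stage 1: F_1 = 10^(1.09/10) = 1.285, G_1 = 10^(12.1/10) = 16.22
  Stage 2: F_2 = 10^(5.39/10) = 3.459, G_2 = 10^(−4.80/10) = 0.3311
  Stage 3: F_3 = 10^(7.51/10) = 5.636, G_3 = 10^(37.1/10) = 5129
Friis cascade:
  F = 1.285 + (3.459 − 1)/16.22 + (5.636 − 1)/5.370 = 2.300
NF = 10 log₁₀(2.300) = 3.62 dB

3.62 dB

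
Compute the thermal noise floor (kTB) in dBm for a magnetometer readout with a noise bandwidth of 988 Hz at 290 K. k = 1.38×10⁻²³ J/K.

P_n = kTB = 1.38×10⁻²³ × 290 × 9.88×10² = 3.95×10⁻¹⁸ W
In dBm: 10 log₁₀(3.95×10⁻¹⁸ / 10⁻³) = −144.0 dBm

−144.0 dBm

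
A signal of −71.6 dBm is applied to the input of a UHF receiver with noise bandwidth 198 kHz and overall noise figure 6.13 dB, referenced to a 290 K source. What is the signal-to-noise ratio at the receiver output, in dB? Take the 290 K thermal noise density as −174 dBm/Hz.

Noise floor: N = −174 + 10 log₁₀(B) + NF
10 log₁₀(1.98×10⁵) = 52.97 dB
N = −174 + 52.97 + 6.13 = −114.90 dBm
SNR = P_sig − N = −71.6 − (−114.90) = 43.30 dB → 43.3 dB

43.3 dB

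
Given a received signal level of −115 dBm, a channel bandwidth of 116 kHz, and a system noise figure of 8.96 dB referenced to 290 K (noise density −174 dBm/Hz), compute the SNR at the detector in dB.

−0.6 dB

Noise floor: N = −174 + 10 log₁₀(B) + NF
10 log₁₀(1.16×10⁵) = 50.64 dB
N = −174 + 50.64 + 8.96 = −114.40 dBm
SNR = P_sig − N = −115 − (−114.40) = −0.60 dB → −0.6 dB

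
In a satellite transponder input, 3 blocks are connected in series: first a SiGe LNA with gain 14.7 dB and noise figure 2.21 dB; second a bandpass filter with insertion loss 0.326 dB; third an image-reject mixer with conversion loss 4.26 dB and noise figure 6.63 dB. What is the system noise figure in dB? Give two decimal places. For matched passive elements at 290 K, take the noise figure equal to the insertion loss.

Convert to linear (a loss of L dB is a gain of −L dB): F_i = 10^(NF_i/10), G_i = 10^(G_i,dB/10)
  Stage 1: F_1 = 10^(2.21/10) = 1.663, G_1 = 10^(14.7/10) = 29.51
  Stage 2: F_2 = 10^(0.326/10) = 1.078, G_2 = 10^(−0.326/10) = 0.9277
  Stage 3: F_3 = 10^(6.63/10) = 4.603, G_3 = 10^(−4.26/10) = 0.3750
Friis cascade:
  F = 1.663 + (1.078 − 1)/29.51 + (4.603 − 1)/27.38 = 1.798
NF = 10 log₁₀(1.798) = 2.55 dB

2.55 dB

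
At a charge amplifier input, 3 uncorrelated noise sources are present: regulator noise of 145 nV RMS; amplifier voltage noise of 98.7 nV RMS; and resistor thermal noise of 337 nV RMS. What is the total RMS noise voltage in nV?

Uncorrelated sources add in power (mean-square): V_tot = √(ΣV_i²)
V_tot = √[(1.45×10⁻⁷)² + (9.87×10⁻⁸)² + (3.37×10⁻⁷)²] = 3.80×10⁻⁷ V = 380 nV

380 nV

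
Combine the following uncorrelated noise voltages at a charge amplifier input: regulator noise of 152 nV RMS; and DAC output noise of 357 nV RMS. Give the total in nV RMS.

388 nV

Uncorrelated sources add in power (mean-square): V_tot = √(ΣV_i²)
V_tot = √[(1.52×10⁻⁷)² + (3.57×10⁻⁷)²] = 3.88×10⁻⁷ V = 388 nV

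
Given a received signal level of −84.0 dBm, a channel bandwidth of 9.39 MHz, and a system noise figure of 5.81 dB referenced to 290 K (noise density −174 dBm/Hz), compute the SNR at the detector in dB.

14.5 dB

Noise floor: N = −174 + 10 log₁₀(B) + NF
10 log₁₀(9.39×10⁶) = 69.73 dB
N = −174 + 69.73 + 5.81 = −98.46 dBm
SNR = P_sig − N = −84.0 − (−98.46) = 14.46 dB → 14.5 dB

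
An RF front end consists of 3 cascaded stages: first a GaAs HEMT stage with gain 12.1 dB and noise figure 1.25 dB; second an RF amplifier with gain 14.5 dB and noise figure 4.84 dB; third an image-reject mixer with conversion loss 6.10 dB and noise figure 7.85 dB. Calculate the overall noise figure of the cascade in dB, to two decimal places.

Convert to linear (a loss of L dB is a gain of −L dB): F_i = 10^(NF_i/10), G_i = 10^(G_i,dB/10)
  Stage 1: F_1 = 10^(1.25/10) = 1.334, G_1 = 10^(12.1/10) = 16.22
  Stage 2: F_2 = 10^(4.84/10) = 3.048, G_2 = 10^(14.5/10) = 28.18
  Stage 3: F_3 = 10^(7.85/10) = 6.095, G_3 = 10^(−6.10/10) = 0.2455
Friis cascade:
  F = 1.334 + (3.048 − 1)/16.22 + (6.095 − 1)/457.1 = 1.471
NF = 10 log₁₀(1.471) = 1.68 dB

1.68 dB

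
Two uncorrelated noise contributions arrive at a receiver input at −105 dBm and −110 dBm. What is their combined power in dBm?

Convert to linear, add, convert back:
P₁ = 3.16×10⁻¹⁴ W, P₂ = 1.00×10⁻¹⁴ W
P_tot = 4.16×10⁻¹⁴ W → 10 log₁₀(P_tot / 10⁻³) = −103.8 dBm

−103.8 dBm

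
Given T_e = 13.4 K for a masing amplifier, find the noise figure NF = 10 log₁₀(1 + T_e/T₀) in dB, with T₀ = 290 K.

F = 1 + T_e/T₀ = 1 + 13.4/290 = 1.04621
NF = 10 log₁₀(1.04621) = 0.196 dB

0.196 dB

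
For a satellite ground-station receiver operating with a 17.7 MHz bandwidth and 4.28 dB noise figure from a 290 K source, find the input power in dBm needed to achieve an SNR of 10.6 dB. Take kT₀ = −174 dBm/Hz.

−86.6 dBm

Sensitivity = −174 + 10 log₁₀(B) + NF + SNR_min
= −174 + 72.48 + 4.28 + 10.6
= −86.64 dBm → −86.6 dBm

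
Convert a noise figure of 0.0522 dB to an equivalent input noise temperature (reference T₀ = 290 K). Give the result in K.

F = 10^(0.0522/10) = 1.01209
T_e = (F − 1)·T₀ = (1.01209 − 1) × 290 = 3.51 K

3.51 K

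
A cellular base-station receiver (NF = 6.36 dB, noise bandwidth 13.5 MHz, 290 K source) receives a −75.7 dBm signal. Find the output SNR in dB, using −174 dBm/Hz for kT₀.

20.6 dB

Noise floor: N = −174 + 10 log₁₀(B) + NF
10 log₁₀(1.35×10⁷) = 71.3 dB
N = −174 + 71.3 + 6.36 = −96.34 dBm
SNR = P_sig − N = −75.7 − (−96.34) = 20.64 dB → 20.6 dB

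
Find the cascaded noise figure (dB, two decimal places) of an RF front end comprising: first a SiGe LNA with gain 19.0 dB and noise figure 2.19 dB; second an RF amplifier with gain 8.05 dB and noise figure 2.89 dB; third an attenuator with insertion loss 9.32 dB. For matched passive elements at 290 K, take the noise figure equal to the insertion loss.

2.26 dB

Convert to linear (a loss of L dB is a gain of −L dB): F_i = 10^(NF_i/10), G_i = 10^(G_i,dB/10)
  Stage 1: F_1 = 10^(2.19/10) = 1.656, G_1 = 10^(19.0/10) = 79.43
  Stage 2: F_2 = 10^(2.89/10) = 1.945, G_2 = 10^(8.05/10) = 6.383
  Stage 3: F_3 = 10^(9.32/10) = 8.551, G_3 = 10^(−9.32/10) = 0.1169
Friis cascade:
  F = 1.656 + (1.945 − 1)/79.43 + (8.551 − 1)/507.0 = 1.683
NF = 10 log₁₀(1.683) = 2.26 dB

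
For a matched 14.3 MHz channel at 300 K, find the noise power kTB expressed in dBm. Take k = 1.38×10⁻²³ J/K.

P_n = kTB = 1.38×10⁻²³ × 300 × 1.43×10⁷ = 5.92×10⁻¹⁴ W
In dBm: 10 log₁₀(5.92×10⁻¹⁴ / 10⁻³) = −102.3 dBm

−102.3 dBm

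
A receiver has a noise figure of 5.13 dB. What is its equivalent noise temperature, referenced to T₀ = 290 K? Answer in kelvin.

F = 10^(5.13/10) = 3.25837
T_e = (F − 1)·T₀ = (3.25837 − 1) × 290 = 655 K

655 K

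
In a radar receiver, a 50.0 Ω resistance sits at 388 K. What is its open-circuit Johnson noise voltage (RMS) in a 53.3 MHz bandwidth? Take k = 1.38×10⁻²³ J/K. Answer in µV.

V_n = √(4kTRB)
4kTRB = 4 × 1.38×10⁻²³ × 388 × 5.00×10¹ × 5.33×10⁷ = 5.71×10⁻¹¹ V²
V_n = √(5.71×10⁻¹¹) = 7.55×10⁻⁶ V = 7.55 µV

7.55 µV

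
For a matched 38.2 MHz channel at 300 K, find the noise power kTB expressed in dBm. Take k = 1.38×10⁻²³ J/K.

−98.0 dBm

P_n = kTB = 1.38×10⁻²³ × 300 × 3.82×10⁷ = 1.58×10⁻¹³ W
In dBm: 10 log₁₀(1.58×10⁻¹³ / 10⁻³) = −98.0 dBm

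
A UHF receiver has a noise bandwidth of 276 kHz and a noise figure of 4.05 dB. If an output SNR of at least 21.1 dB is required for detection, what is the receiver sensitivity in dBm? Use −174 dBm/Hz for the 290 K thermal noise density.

−94.4 dBm

Sensitivity = −174 + 10 log₁₀(B) + NF + SNR_min
= −174 + 54.41 + 4.05 + 21.1
= −94.44 dBm → −94.4 dBm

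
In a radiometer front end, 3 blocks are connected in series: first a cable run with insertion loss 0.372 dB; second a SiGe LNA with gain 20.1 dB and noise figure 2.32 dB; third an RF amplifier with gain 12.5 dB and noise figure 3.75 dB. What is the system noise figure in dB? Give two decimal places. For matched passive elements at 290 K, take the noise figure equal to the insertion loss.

2.73 dB

Convert to linear (a loss of L dB is a gain of −L dB): F_i = 10^(NF_i/10), G_i = 10^(G_i,dB/10)
  Stage 1: F_1 = 10^(0.372/10) = 1.089, G_1 = 10^(−0.372/10) = 0.9179
  Stage 2: F_2 = 10^(2.32/10) = 1.706, G_2 = 10^(20.1/10) = 102.3
  Stage 3: F_3 = 10^(3.75/10) = 2.371, G_3 = 10^(12.5/10) = 17.78
Friis cascade:
  F = 1.089 + (1.706 − 1)/0.9179 + (2.371 − 1)/93.93 = 1.873
NF = 10 log₁₀(1.873) = 2.73 dB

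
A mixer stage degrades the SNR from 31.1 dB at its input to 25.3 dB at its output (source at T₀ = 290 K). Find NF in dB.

5.8 dB

NF (dB) = SNR_in(dB) − SNR_out(dB) when the source is at T₀
NF = 31.1 − 25.3 = 5.8 dB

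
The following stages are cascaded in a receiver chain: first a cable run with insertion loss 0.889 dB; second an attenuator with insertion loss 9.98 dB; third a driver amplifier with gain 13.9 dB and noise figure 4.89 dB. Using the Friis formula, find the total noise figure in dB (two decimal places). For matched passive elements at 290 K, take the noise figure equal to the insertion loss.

15.76 dB

Convert to linear (a loss of L dB is a gain of −L dB): F_i = 10^(NF_i/10), G_i = 10^(G_i,dB/10)
  Stage 1: F_1 = 10^(0.889/10) = 1.227, G_1 = 10^(−0.889/10) = 0.8149
  Stage 2: F_2 = 10^(9.98/10) = 9.954, G_2 = 10^(−9.98/10) = 0.1005
  Stage 3: F_3 = 10^(4.89/10) = 3.083, G_3 = 10^(13.9/10) = 24.55
Friis cascade:
  F = 1.227 + (9.954 − 1)/0.8149 + (3.083 − 1)/0.08187 = 37.66
NF = 10 log₁₀(37.66) = 15.76 dB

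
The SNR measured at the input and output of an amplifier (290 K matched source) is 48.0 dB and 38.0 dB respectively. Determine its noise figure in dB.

10.0 dB

NF (dB) = SNR_in(dB) − SNR_out(dB) when the source is at T₀
NF = 48.0 − 38.0 = 10.0 dB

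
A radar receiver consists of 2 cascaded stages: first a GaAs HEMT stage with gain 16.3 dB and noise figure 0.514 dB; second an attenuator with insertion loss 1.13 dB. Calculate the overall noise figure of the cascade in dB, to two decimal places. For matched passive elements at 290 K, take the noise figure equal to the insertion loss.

Convert to linear (a loss of L dB is a gain of −L dB): F_i = 10^(NF_i/10), G_i = 10^(G_i,dB/10)
  Stage 1: F_1 = 10^(0.514/10) = 1.126, G_1 = 10^(16.3/10) = 42.66
  Stage 2: F_2 = 10^(1.13/10) = 1.297, G_2 = 10^(−1.13/10) = 0.7709
Friis cascade:
  F = 1.126 + (1.297 − 1)/42.66 = 1.133
NF = 10 log₁₀(1.133) = 0.54 dB

0.54 dB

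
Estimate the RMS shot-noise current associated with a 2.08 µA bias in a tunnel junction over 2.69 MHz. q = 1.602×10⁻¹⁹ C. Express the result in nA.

I_n = √(2qI·B)
2qI·B = 2 × 1.602×10⁻¹⁹ × 2.08×10⁻⁶ × 2.69×10⁶ = 1.79×10⁻¹⁸ A²
I_n = √(1.79×10⁻¹⁸) = 1.34×10⁻⁹ A = 1.34 nA

1.34 nA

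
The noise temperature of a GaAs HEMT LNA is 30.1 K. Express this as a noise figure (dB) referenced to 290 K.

0.429 dB

F = 1 + T_e/T₀ = 1 + 30.1/290 = 1.10379
NF = 10 log₁₀(1.10379) = 0.429 dB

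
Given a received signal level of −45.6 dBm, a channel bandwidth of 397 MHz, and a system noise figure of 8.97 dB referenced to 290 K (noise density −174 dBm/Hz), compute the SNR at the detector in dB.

33.4 dB

Noise floor: N = −174 + 10 log₁₀(B) + NF
10 log₁₀(3.97×10⁸) = 85.99 dB
N = −174 + 85.99 + 8.97 = −79.04 dBm
SNR = P_sig − N = −45.6 − (−79.04) = 33.44 dB → 33.4 dB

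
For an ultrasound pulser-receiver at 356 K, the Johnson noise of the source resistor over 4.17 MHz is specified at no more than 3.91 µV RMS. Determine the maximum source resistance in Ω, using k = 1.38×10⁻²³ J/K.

Johnson–Nyquist: V_n = √(4kTRB) ⇒ R = V_n² / (4kTB)
4kTB = 4 × 1.38×10⁻²³ × 356 × 4.17×10⁶ = 8.19×10⁻¹⁴
R = (3.91×10⁻⁶)² / 8.19×10⁻¹⁴ = 1.87×10² Ω = 187 Ω

187 Ω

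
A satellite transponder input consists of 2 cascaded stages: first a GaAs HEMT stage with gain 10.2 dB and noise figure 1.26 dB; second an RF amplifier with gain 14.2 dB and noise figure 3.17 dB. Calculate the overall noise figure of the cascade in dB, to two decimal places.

1.58 dB

Convert to linear (a loss of L dB is a gain of −L dB): F_i = 10^(NF_i/10), G_i = 10^(G_i,dB/10)
  Stage 1: F_1 = 10^(1.26/10) = 1.337, G_1 = 10^(10.2/10) = 10.47
  Stage 2: F_2 = 10^(3.17/10) = 2.075, G_2 = 10^(14.2/10) = 26.30
Friis cascade:
  F = 1.337 + (2.075 − 1)/10.47 = 1.439
NF = 10 log₁₀(1.439) = 1.58 dB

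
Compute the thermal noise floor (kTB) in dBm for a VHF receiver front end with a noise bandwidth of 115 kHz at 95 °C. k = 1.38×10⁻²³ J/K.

−122.3 dBm

T = 95 °C + 273.15 = 368.15 K
P_n = kTB = 1.38×10⁻²³ × 368.15 × 1.15×10⁵ = 5.84×10⁻¹⁶ W
In dBm: 10 log₁₀(5.84×10⁻¹⁶ / 10⁻³) = −122.3 dBm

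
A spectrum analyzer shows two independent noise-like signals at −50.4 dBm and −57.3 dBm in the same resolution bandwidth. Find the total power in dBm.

Convert to linear, add, convert back:
P₁ = 9.12×10⁻⁹ W, P₂ = 1.86×10⁻⁹ W
P_tot = 1.10×10⁻⁸ W → 10 log₁₀(P_tot / 10⁻³) = −49.6 dBm

−49.6 dBm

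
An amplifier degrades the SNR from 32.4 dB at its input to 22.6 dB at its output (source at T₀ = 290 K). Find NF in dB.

NF (dB) = SNR_in(dB) − SNR_out(dB) when the source is at T₀
NF = 32.4 − 22.6 = 9.8 dB

9.8 dB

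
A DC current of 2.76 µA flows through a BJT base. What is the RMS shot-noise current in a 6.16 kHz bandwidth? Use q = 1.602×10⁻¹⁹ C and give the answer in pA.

73.8 pA

I_n = √(2qI·B)
2qI·B = 2 × 1.602×10⁻¹⁹ × 2.76×10⁻⁶ × 6.16×10³ = 5.45×10⁻²¹ A²
I_n = √(5.45×10⁻²¹) = 7.38×10⁻¹¹ A = 73.8 pA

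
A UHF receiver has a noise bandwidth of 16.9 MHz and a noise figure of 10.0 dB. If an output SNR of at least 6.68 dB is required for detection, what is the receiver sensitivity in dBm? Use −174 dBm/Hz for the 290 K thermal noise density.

−85.0 dBm

Sensitivity = −174 + 10 log₁₀(B) + NF + SNR_min
= −174 + 72.28 + 10.0 + 6.68
= −85.04 dBm → −85.0 dBm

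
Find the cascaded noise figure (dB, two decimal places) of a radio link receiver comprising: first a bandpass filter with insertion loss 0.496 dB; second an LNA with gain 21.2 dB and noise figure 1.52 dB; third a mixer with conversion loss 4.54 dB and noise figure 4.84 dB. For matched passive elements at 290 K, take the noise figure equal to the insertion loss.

Convert to linear (a loss of L dB is a gain of −L dB): F_i = 10^(NF_i/10), G_i = 10^(G_i,dB/10)
  Stage 1: F_1 = 10^(0.496/10) = 1.121, G_1 = 10^(−0.496/10) = 0.8921
  Stage 2: F_2 = 10^(1.52/10) = 1.419, G_2 = 10^(21.2/10) = 131.8
  Stage 3: F_3 = 10^(4.84/10) = 3.048, G_3 = 10^(−4.54/10) = 0.3516
Friis cascade:
  F = 1.121 + (1.419 − 1)/0.8921 + (3.048 − 1)/117.6 = 1.608
NF = 10 log₁₀(1.608) = 2.06 dB

2.06 dB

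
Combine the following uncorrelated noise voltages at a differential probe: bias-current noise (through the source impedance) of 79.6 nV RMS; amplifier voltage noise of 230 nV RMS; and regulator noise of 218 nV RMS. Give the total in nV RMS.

Uncorrelated sources add in power (mean-square): V_tot = √(ΣV_i²)
V_tot = √[(7.96×10⁻⁸)² + (2.30×10⁻⁷)² + (2.18×10⁻⁷)²] = 3.27×10⁻⁷ V = 327 nV

327 nV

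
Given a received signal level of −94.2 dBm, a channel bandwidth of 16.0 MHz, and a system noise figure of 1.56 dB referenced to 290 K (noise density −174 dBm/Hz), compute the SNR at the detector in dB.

6.2 dB

Noise floor: N = −174 + 10 log₁₀(B) + NF
10 log₁₀(1.60×10⁷) = 72.04 dB
N = −174 + 72.04 + 1.56 = −100.40 dBm
SNR = P_sig − N = −94.2 − (−100.40) = 6.20 dB → 6.2 dB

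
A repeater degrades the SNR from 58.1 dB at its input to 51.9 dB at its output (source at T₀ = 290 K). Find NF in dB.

6.2 dB

NF (dB) = SNR_in(dB) − SNR_out(dB) when the source is at T₀
NF = 58.1 − 51.9 = 6.2 dB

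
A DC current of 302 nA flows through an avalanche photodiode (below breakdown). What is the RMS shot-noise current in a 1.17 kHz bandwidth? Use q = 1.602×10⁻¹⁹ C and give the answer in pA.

I_n = √(2qI·B)
2qI·B = 2 × 1.602×10⁻¹⁹ × 3.02×10⁻⁷ × 1.17×10³ = 1.13×10⁻²² A²
I_n = √(1.13×10⁻²²) = 1.06×10⁻¹¹ A = 10.6 pA

10.6 pA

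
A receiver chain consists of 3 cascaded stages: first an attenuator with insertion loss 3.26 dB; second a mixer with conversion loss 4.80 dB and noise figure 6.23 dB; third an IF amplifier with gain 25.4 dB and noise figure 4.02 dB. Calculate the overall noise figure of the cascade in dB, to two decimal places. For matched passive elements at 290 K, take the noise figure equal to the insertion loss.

Convert to linear (a loss of L dB is a gain of −L dB): F_i = 10^(NF_i/10), G_i = 10^(G_i,dB/10)
  Stage 1: F_1 = 10^(3.26/10) = 2.118, G_1 = 10^(−3.26/10) = 0.4721
  Stage 2: F_2 = 10^(6.23/10) = 4.198, G_2 = 10^(−4.80/10) = 0.3311
  Stage 3: F_3 = 10^(4.02/10) = 2.523, G_3 = 10^(25.4/10) = 346.7
Friis cascade:
  F = 2.118 + (4.198 − 1)/0.4721 + (2.523 − 1)/0.1563 = 18.64
NF = 10 log₁₀(18.64) = 12.70 dB

12.70 dB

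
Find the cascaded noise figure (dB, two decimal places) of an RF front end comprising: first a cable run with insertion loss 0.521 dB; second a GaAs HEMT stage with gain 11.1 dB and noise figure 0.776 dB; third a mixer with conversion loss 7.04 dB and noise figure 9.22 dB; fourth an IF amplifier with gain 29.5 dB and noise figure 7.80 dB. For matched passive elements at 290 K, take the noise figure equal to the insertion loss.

6.25 dB

Convert to linear (a loss of L dB is a gain of −L dB): F_i = 10^(NF_i/10), G_i = 10^(G_i,dB/10)
  Stage 1: F_1 = 10^(0.521/10) = 1.127, G_1 = 10^(−0.521/10) = 0.8870
  Stage 2: F_2 = 10^(0.776/10) = 1.196, G_2 = 10^(11.1/10) = 12.88
  Stage 3: F_3 = 10^(9.22/10) = 8.356, G_3 = 10^(−7.04/10) = 0.1977
  Stage 4: F_4 = 10^(7.80/10) = 6.026, G_4 = 10^(29.5/10) = 891.3
Friis cascade:
  F = 1.127 + (1.196 − 1)/0.8870 + (8.356 − 1)/11.43 + (6.026 − 1)/2.259 = 4.217
NF = 10 log₁₀(4.217) = 6.25 dB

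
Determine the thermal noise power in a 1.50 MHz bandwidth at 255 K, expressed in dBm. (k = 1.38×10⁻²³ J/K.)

−112.8 dBm

P_n = kTB = 1.38×10⁻²³ × 255 × 1.50×10⁶ = 5.28×10⁻¹⁵ W
In dBm: 10 log₁₀(5.28×10⁻¹⁵ / 10⁻³) = −112.8 dBm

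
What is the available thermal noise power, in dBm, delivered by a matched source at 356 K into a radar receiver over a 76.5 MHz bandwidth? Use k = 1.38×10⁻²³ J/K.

−94.3 dBm

P_n = kTB = 1.38×10⁻²³ × 356 × 7.65×10⁷ = 3.76×10⁻¹³ W
In dBm: 10 log₁₀(3.76×10⁻¹³ / 10⁻³) = −94.3 dBm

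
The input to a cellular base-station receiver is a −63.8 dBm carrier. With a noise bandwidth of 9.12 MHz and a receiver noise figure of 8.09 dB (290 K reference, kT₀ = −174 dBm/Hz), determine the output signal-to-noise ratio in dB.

Noise floor: N = −174 + 10 log₁₀(B) + NF
10 log₁₀(9.12×10⁶) = 69.6 dB
N = −174 + 69.6 + 8.09 = −96.31 dBm
SNR = P_sig − N = −63.8 − (−96.31) = 32.51 dB → 32.5 dB

32.5 dB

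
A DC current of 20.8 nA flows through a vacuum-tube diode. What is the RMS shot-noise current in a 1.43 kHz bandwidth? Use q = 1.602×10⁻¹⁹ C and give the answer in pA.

I_n = √(2qI·B)
2qI·B = 2 × 1.602×10⁻¹⁹ × 2.08×10⁻⁸ × 1.43×10³ = 9.53×10⁻²⁴ A²
I_n = √(9.53×10⁻²⁴) = 3.09×10⁻¹² A = 3.09 pA

3.09 pA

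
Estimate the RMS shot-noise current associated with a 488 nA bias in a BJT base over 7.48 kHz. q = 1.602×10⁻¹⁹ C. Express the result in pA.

I_n = √(2qI·B)
2qI·B = 2 × 1.602×10⁻¹⁹ × 4.88×10⁻⁷ × 7.48×10³ = 1.17×10⁻²¹ A²
I_n = √(1.17×10⁻²¹) = 3.42×10⁻¹¹ A = 34.2 pA

34.2 pA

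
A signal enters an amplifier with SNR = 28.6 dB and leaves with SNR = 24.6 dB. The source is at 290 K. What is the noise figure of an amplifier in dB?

4.0 dB

NF (dB) = SNR_in(dB) − SNR_out(dB) when the source is at T₀
NF = 28.6 − 24.6 = 4.0 dB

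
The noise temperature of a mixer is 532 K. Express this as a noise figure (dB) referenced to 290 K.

F = 1 + T_e/T₀ = 1 + 532/290 = 2.83448
NF = 10 log₁₀(2.83448) = 4.52 dB

4.52 dB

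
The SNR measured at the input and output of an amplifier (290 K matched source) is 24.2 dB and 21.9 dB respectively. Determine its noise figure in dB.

NF (dB) = SNR_in(dB) − SNR_out(dB) when the source is at T₀
NF = 24.2 − 21.9 = 2.3 dB

2.3 dB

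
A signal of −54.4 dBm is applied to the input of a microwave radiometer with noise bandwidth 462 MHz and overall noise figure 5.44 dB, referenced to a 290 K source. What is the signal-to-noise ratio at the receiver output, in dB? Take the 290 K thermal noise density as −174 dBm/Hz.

Noise floor: N = −174 + 10 log₁₀(B) + NF
10 log₁₀(4.62×10⁸) = 86.65 dB
N = −174 + 86.65 + 5.44 = −81.91 dBm
SNR = P_sig − N = −54.4 − (−81.91) = 27.51 dB → 27.5 dB

27.5 dB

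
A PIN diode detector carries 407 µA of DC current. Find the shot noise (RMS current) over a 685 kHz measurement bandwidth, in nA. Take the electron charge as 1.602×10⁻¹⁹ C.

9.45 nA

I_n = √(2qI·B)
2qI·B = 2 × 1.602×10⁻¹⁹ × 4.07×10⁻⁴ × 6.85×10⁵ = 8.93×10⁻¹⁷ A²
I_n = √(8.93×10⁻¹⁷) = 9.45×10⁻⁹ A = 9.45 nA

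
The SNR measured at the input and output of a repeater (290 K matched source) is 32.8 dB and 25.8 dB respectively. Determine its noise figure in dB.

NF (dB) = SNR_in(dB) − SNR_out(dB) when the source is at T₀
NF = 32.8 − 25.8 = 7.0 dB

7.0 dB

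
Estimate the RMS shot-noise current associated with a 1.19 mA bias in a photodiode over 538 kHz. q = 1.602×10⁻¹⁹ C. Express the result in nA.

I_n = √(2qI·B)
2qI·B = 2 × 1.602×10⁻¹⁹ × 1.19×10⁻³ × 5.38×10⁵ = 2.05×10⁻¹⁶ A²
I_n = √(2.05×10⁻¹⁶) = 1.43×10⁻⁸ A = 14.3 nA

14.3 nA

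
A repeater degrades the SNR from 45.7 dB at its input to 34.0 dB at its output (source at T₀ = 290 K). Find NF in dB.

11.7 dB

NF (dB) = SNR_in(dB) − SNR_out(dB) when the source is at T₀
NF = 45.7 − 34.0 = 11.7 dB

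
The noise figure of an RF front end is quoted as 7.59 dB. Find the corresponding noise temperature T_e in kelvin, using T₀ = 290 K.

1375 K

F = 10^(7.59/10) = 5.74116
T_e = (F − 1)·T₀ = (5.74116 − 1) × 290 = 1375 K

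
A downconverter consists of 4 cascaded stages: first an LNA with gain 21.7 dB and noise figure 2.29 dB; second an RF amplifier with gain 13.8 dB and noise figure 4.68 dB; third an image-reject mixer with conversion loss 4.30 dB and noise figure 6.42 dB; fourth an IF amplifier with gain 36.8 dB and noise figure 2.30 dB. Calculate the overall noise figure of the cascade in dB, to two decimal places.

2.33 dB

Convert to linear (a loss of L dB is a gain of −L dB): F_i = 10^(NF_i/10), G_i = 10^(G_i,dB/10)
  Stage 1: F_1 = 10^(2.29/10) = 1.694, G_1 = 10^(21.7/10) = 147.9
  Stage 2: F_2 = 10^(4.68/10) = 2.938, G_2 = 10^(13.8/10) = 23.99
  Stage 3: F_3 = 10^(6.42/10) = 4.385, G_3 = 10^(−4.30/10) = 0.3715
  Stage 4: F_4 = 10^(2.30/10) = 1.698, G_4 = 10^(36.8/10) = 4786
Friis cascade:
  F = 1.694 + (2.938 − 1)/147.9 + (4.385 − 1)/3548 + (1.698 − 1)/1318 = 1.709
NF = 10 log₁₀(1.709) = 2.33 dB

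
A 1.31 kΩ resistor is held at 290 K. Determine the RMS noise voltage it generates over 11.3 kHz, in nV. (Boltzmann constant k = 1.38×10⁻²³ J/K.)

487 nV

V_n = √(4kTRB)
4kTRB = 4 × 1.38×10⁻²³ × 290 × 1.31×10³ × 1.13×10⁴ = 2.37×10⁻¹³ V²
V_n = √(2.37×10⁻¹³) = 4.87×10⁻⁷ V = 487 nV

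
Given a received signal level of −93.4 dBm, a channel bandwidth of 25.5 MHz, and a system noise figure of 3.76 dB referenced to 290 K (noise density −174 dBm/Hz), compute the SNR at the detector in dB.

2.8 dB

Noise floor: N = −174 + 10 log₁₀(B) + NF
10 log₁₀(2.55×10⁷) = 74.07 dB
N = −174 + 74.07 + 3.76 = −96.17 dBm
SNR = P_sig − N = −93.4 − (−96.17) = 2.77 dB → 2.8 dB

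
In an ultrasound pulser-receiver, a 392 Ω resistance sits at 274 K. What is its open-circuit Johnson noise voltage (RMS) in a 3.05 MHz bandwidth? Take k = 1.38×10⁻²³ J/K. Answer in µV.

4.25 µV

V_n = √(4kTRB)
4kTRB = 4 × 1.38×10⁻²³ × 274 × 3.92×10² × 3.05×10⁶ = 1.81×10⁻¹¹ V²
V_n = √(1.81×10⁻¹¹) = 4.25×10⁻⁶ V = 4.25 µV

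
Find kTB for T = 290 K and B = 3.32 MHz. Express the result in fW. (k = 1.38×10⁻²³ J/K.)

13.3 fW

P_n = kTB = 1.38×10⁻²³ × 290 × 3.32×10⁶ = 1.33×10⁻¹⁴ W = 13.3 fW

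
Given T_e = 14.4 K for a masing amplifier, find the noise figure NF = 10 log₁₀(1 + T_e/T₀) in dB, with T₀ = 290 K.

0.210 dB

F = 1 + T_e/T₀ = 1 + 14.4/290 = 1.04966
NF = 10 log₁₀(1.04966) = 0.210 dB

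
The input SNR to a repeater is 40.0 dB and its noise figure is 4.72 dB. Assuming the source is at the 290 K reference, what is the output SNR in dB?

By definition F = SNR_in/SNR_out, so in dB: SNR_out = SNR_in − NF
SNR_out = 40.0 − 4.72 = 35.28 dB

35.28 dB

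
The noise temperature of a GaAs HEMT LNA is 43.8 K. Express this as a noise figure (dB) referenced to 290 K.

F = 1 + T_e/T₀ = 1 + 43.8/290 = 1.15103
NF = 10 log₁₀(1.15103) = 0.611 dB

0.611 dB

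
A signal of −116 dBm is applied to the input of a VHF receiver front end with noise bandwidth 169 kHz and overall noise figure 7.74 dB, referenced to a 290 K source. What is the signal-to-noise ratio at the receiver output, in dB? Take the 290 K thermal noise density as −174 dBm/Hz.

Noise floor: N = −174 + 10 log₁₀(B) + NF
10 log₁₀(1.69×10⁵) = 52.28 dB
N = −174 + 52.28 + 7.74 = −113.98 dBm
SNR = P_sig − N = −116 − (−113.98) = −2.02 dB → −2.0 dB

−2.0 dB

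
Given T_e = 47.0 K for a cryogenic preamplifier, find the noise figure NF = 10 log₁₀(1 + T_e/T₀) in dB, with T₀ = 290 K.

0.652 dB

F = 1 + T_e/T₀ = 1 + 47.0/290 = 1.16207
NF = 10 log₁₀(1.16207) = 0.652 dB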